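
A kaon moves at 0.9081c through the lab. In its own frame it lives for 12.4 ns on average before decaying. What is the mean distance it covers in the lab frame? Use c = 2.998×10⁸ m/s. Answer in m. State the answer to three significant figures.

8.06 m

β² = 0.82464561, so γ = 1/√0.17535439 = 2.388.
Lab-frame lifetime: Δt = γτ = 2.388 × 12.4 ns = 29.611 ns.
Distance: d = vΔt = 0.9081 × 2.998×10⁸ m/s × 2.9611×10^-8 s = 8.06 m.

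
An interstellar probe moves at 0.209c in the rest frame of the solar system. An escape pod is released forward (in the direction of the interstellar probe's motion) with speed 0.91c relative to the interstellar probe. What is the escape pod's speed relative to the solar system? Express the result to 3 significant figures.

0.940c

Relativistic velocity addition: u = (u' + v)/(1 + u'v/c²), with u' = 0.91c and v = 0.209c.
Numerator: 0.91 + 0.209 = 1.119. Denominator: 1 + (0.91)(0.209) = 1.19019.
u = 1.119/1.19019 = 0.94019, so the speed is 0.940c.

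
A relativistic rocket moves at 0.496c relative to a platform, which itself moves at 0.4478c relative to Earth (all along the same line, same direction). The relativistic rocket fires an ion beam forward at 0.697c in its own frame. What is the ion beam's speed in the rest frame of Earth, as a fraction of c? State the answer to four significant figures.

Apply u = (u'+v)/(1+u'v) twice. Ion beam in the platform frame: (0.697+0.496)/(1+0.697·0.496) = 1.193/1.345712 = 0.88652c.
That velocity, transformed to the rest frame of Earth: (0.88652+0.4478)/(1+0.88652·0.4478) = 1.33432/1.396983656 = 0.95514c.

0.9551c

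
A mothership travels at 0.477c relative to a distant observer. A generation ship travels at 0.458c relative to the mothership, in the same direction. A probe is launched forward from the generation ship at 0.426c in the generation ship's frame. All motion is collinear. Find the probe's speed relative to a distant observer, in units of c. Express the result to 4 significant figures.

Apply u = (u'+v)/(1+u'v) twice. Probe in the mothership frame: (0.426+0.458)/(1+0.426·0.458) = 0.884/1.195108 = 0.73968c.
That velocity, transformed to the rest frame of a distant observer: (0.73968+0.477)/(1+0.73968·0.477) = 1.21668/1.35282736 = 0.89936c.

0.8994c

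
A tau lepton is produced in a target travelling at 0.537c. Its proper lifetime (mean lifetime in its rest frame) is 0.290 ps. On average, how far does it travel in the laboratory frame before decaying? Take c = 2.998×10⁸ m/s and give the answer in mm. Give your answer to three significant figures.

Lorentz factor: γ = (1 − 0.288369)^(−1/2) = 1.1854.
Lab-frame lifetime: Δt = γτ = 1.1854 × 0.290 ps = 0.34377 ps.
Distance: d = vΔt = 0.537 × 2.998×10⁸ m/s × 3.4377×10^-13 s = 5.53×10^-5 m = 0.0553 mm.

0.0553 mm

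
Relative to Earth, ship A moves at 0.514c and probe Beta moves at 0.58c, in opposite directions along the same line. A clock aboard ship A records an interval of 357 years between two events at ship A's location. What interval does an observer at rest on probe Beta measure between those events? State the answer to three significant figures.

663 years

The velocity of ship A relative to probe Beta is (0.514 + 0.58)c / (1 + 0.514×0.58) = 0.84276c; relative speed 0.84276c.
γ for this relative speed: γ = 1/√(1 − 0.710244) = 1.8577.
The clock on ship A records proper time, so probe Beta measures Δt = γΔτ = 1.8577 × 357 = 663 years.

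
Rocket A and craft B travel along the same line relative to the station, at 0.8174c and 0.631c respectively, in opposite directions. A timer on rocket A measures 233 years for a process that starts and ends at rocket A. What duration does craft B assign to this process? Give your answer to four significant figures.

790.3 years

The velocity of rocket A relative to craft B is (0.8174 + 0.631)c / (1 + 0.8174×0.631) = 0.95555c; relative speed 0.95555c.
γ for this relative speed: γ = 1/√(1 − 0.913076) = 3.3918.
Rocket A's interval is proper; time dilation gives Δt_B = γΔτ = 3.3918 × 233 years = 790.3 years.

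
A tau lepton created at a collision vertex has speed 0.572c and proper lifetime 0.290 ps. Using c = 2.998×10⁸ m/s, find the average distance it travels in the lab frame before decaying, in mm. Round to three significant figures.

0.0606 mm

β² = 0.327184, so γ = 1/√0.672816 = 1.2191.
Lab-frame lifetime: Δt = γτ = 1.2191 × 0.290 ps = 0.35354 ps.
Distance: d = vΔt = 0.572 × 2.998×10⁸ m/s × 3.5354×10^-13 s = 6.06×10^-5 m = 0.0606 mm.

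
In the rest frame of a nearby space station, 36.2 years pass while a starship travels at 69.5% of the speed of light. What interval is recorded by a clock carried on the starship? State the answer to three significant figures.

γ = 1/√(1 − β²) = 1/√(1 − 0.483025) = 1/√0.516975 = 1/0.71901 = 1.3908.
The starship's clock runs slow as seen from a nearby space station, so Δτ = Δt/γ = 36.2/1.3908 = 26.0 years.

26.0 years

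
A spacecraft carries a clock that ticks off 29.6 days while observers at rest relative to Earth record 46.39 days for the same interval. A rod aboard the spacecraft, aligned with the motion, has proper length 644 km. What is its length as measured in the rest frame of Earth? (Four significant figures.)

γ = Δt/Δτ = 46.39/29.6 = 1.56723.
L = L₀/γ = 644/1.56723 = 410.9 km.

410.9 km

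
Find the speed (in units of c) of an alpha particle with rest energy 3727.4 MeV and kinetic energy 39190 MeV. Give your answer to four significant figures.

K = (γ−1)mc², so γ = 1 + 39190/3727.4 = 11.514.
Then v/c = √(1 − γ⁻²) = √(1 − 0.00754306) = √0.99245694 = 0.9962.

0.9962c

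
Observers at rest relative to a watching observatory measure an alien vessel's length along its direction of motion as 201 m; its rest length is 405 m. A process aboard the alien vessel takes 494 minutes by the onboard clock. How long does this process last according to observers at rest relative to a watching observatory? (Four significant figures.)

995.4 minutes

γ = L₀/L = 405/201 = 2.01493.
Δt = γΔτ = 2.01493 × 494 = 995.4 minutes.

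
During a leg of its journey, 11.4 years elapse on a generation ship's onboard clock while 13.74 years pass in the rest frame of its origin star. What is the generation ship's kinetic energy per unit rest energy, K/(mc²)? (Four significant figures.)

From Δt = γΔτ: γ = 13.74/11.4 = 1.20526.
K/(mc²) = γ − 1 = 1.20526 − 1 = 0.2053.

0.2053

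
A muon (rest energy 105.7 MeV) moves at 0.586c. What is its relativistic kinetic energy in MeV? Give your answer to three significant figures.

24.7 MeV

With β = 0.586, γ = 1/√(1 − 0.586²) = 1/√0.656604 = 1.23409.
Kinetic energy: K = (γ − 1)mc² = (1.23409 − 1) × 105.7 MeV = 0.23409 × 105.7 = 24.7 MeV.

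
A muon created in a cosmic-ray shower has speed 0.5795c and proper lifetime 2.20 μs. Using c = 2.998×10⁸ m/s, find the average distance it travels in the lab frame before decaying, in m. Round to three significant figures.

Lorentz factor: γ = (1 − 0.33582025)^(−1/2) = 1.227.
Lab-frame lifetime: Δt = γτ = 1.227 × 2.20 μs = 2.6994 μs.
Distance: d = vΔt = 0.5795 × 2.998×10⁸ m/s × 2.6994×10^-6 s = 469 m.

469 m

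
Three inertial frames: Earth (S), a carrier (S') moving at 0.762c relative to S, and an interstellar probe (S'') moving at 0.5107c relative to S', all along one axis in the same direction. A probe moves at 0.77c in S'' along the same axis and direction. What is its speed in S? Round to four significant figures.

0.9887c

Apply u = (u'+v)/(1+u'v) twice. Probe in the carrier frame: (0.77+0.5107)/(1+0.77·0.5107) = 1.2807/1.393239 = 0.91922c.
That velocity, transformed to the rest frame of Earth: (0.91922+0.762)/(1+0.91922·0.762) = 1.68122/1.70044564 = 0.98869c.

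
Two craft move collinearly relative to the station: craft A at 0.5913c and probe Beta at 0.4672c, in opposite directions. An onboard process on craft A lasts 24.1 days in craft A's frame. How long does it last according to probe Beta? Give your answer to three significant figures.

43.1 days

Speed of craft A in probe Beta's frame: u = (v_A + v_B)/(1 + v_A v_B/c²) = (0.5913 + 0.4672)/(1 + 0.5913×0.4672) = 1.0585/1.27625536 = 0.82938; |u| = 0.82938c.
At |u| = 0.82938c, γ = (1 − 0.687871)^(−1/2) = 1.7899.
The clock on craft A records proper time, so probe Beta measures Δt = γΔτ = 1.7899 × 24.1 = 43.1 days.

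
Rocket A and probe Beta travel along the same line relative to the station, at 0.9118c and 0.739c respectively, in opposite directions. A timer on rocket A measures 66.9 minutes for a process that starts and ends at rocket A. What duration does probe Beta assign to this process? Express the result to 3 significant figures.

405 minutes

Transform rocket A's velocity into probe Beta's frame: (0.9118 + 0.739)/(1 + 0.9118·0.739) = 1.6508/1.6738202, so the relative speed is 0.98625c.
At |u| = 0.98625c, γ = (1 − 0.972689)^(−1/2) = 6.0511.
Rocket A's interval is proper; time dilation gives Δt_B = γΔτ = 6.0511 × 66.9 minutes = 405 minutes.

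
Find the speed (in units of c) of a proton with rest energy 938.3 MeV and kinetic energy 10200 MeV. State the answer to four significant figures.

0.9964c

K = (γ−1)mc², so γ = 1 + 10200/938.3 = 11.871.
Then v/c = √(1 − γ⁻²) = √(1 − 0.00709619) = √0.99290381 = 0.9964.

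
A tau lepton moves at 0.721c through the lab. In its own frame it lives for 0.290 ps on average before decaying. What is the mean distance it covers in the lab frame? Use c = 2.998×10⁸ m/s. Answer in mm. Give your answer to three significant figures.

γ = 1/√(1 − β²) = 1/√(1 − 0.519841) = 1/√0.480159 = 1/0.692935 = 1.4431.
Lab-frame lifetime: Δt = γτ = 1.4431 × 0.290 ps = 0.4185 ps.
Distance: d = vΔt = 0.721 × 2.998×10⁸ m/s × 4.1850×10^-13 s = 9.05×10^-5 m = 0.0905 mm.

0.0905 mm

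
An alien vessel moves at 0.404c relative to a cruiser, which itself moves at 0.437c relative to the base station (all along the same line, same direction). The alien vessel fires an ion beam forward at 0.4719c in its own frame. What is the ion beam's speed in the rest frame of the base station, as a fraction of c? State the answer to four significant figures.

Compose velocities in two stages. Stage 1 (into S'): u₁ = (0.4719+0.404)/(1+0.4719×0.404) = 0.73565.
Stage 2 (into S): u = (0.73565+0.437)/(1+0.73565×0.437) = 0.88738, so the speed is 0.8874c.

0.8874c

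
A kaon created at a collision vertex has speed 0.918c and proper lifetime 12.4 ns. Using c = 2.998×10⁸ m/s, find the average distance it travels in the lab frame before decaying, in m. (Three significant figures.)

8.61 m

With β = 0.918, γ = 1/√(1 − 0.918²) = 1/√0.157276 = 2.5216.
Lab-frame lifetime: Δt = γτ = 2.5216 × 12.4 ns = 31.268 ns.
Distance: d = vΔt = 0.918 × 2.998×10⁸ m/s × 3.1268×10^-8 s = 8.61 m.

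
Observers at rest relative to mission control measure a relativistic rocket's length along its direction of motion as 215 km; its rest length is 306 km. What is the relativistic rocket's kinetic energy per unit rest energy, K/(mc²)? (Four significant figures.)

γ = L₀/L = 306/215 = 1.42326.
Since K = (γ−1)mc², K/(mc²) = 1.42326 − 1 = 0.4233.

0.4233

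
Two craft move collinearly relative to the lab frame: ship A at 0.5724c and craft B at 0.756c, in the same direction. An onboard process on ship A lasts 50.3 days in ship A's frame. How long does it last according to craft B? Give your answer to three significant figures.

The velocity of ship A relative to craft B is (0.5724 − 0.756)c / (1 − 0.5724×0.756) = −0.32366c; relative speed 0.32366c.
γ for this relative speed: γ = 1/√(1 − 0.104756) = 1.0569.
The clock on ship A records proper time, so craft B measures Δt = γΔτ = 1.0569 × 50.3 = 53.2 days.

53.2 days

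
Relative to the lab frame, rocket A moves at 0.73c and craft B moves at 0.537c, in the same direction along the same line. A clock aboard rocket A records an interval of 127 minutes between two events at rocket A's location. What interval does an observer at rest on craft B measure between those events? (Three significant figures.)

Speed of rocket A in craft B's frame: u = (v_A − v_B)/(1 − v_A v_B/c²) = (0.73 − 0.537)/(1 − 0.73×0.537) = 0.193/0.60799 = 0.31744; |u| = 0.31744c.
γ for this relative speed: γ = 1/√(1 − 0.100768) = 1.0545.
The clock on rocket A records proper time, so craft B measures Δt = γΔτ = 1.0545 × 127 = 134 minutes.

134 minutes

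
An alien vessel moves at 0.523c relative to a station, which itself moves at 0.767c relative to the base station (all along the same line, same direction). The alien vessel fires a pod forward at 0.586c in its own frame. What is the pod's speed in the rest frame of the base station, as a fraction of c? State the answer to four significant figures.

First combine the pod and alien vessel (S''→S'): u₁ = (0.586 + 0.523)/(1 + 0.586×0.523) = 1.109/1.306478 = 0.84885.
Then combine with the station (S'→S): u = (0.84885 + 0.767)/(1 + 0.84885×0.767) = 1.61585/1.65106795 = 0.97867.

0.9787c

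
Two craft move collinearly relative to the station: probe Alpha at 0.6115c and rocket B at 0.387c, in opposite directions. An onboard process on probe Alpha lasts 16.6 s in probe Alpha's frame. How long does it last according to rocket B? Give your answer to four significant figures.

28.14 s

Transform probe Alpha's velocity into rocket B's frame: (0.6115 + 0.387)/(1 + 0.6115·0.387) = 0.9985/1.2366505, so the relative speed is 0.80742c.
γ for this relative speed: γ = 1/√(1 − 0.651927) = 1.695.
Probe Alpha's interval is proper; time dilation gives Δt_B = γΔτ = 1.695 × 16.6 s = 28.14 s.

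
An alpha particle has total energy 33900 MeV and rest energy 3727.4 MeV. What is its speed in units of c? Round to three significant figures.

0.994c

Total energy E = γmc² gives γ = 33900/3727.4 = 9.0948.
Hence β = √(1 − 1/γ²) = √(1 − 0.0120896) = √0.9879104 = 0.994.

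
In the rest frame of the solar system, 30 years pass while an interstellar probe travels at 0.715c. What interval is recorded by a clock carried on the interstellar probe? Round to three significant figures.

21.0 years

With β = 0.715, γ = 1/√(1 − 0.715²) = 1/√0.488775 = 1.4304.
The interstellar probe's clock runs slow as seen from the solar system, so Δτ = Δt/γ = 30/1.4304 = 21.0 years.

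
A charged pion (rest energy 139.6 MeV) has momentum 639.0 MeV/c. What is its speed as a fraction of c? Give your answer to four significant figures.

0.9770c

βγ = pc/(mc²) = 639.0/139.6 = 4.5774.
Since γ² = 1 + (βγ)² = 21.9526, γ = √21.9526 = 4.68536, and β = (βγ)/γ = 4.5774/4.68536 = 0.9770.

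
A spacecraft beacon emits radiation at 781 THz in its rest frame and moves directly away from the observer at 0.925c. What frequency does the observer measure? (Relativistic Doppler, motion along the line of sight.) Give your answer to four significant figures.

Relativistic Doppler (source moving away): f_obs = f_src · √((1−β)/(1+β)).
With β = 0.925: factor = √(0.075/1.925) = 0.19739.
f_obs = 781 × 0.19739 = 154.2 THz.

154.2 THz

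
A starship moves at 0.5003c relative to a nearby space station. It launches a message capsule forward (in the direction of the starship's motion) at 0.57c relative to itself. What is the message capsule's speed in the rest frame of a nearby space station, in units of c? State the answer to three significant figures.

0.833c

In units of c, u = (u' + v)/(1 + u'v) with u' = 0.57 and v = 0.5003.
Numerator: 0.57 + 0.5003 = 1.0703. Denominator: 1 + (0.57)(0.5003) = 1.285171.
u = 1.0703/1.285171 = 0.83281, so the speed is 0.833c.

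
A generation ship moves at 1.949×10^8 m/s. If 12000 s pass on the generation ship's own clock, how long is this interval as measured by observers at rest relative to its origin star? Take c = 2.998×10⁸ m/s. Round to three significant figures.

15800 s

β = v/c = (1.949×10^8 m/s)/(2.998×10⁸ m/s) = 0.6501.
With β = 0.6501, γ = 1/√(1 − 0.6501²) = 1/√0.57736999 = 1.3161.
Time dilation: Δt = γ·Δτ = 1.3161 × 12000 = 15800 s.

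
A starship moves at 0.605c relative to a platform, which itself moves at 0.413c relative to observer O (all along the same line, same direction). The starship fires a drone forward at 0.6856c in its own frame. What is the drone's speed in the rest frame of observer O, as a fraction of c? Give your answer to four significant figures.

0.9626c

Apply u = (u'+v)/(1+u'v) twice. Drone in the platform frame: (0.6856+0.605)/(1+0.6856·0.605) = 1.2906/1.414788 = 0.91222c.
That velocity, transformed to the rest frame of observer O: (0.91222+0.413)/(1+0.91222·0.413) = 1.32522/1.37674686 = 0.96257c.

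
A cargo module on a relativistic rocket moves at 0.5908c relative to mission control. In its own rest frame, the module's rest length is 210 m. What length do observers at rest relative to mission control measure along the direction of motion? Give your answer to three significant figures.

169 m

γ = 1/√(1 − β²) = 1/√(1 − 0.34904464) = 1/√0.65095536 = 1/0.806818 = 1.2394.
Length contraction: L = L₀/γ = 210/1.2394 = 169 m.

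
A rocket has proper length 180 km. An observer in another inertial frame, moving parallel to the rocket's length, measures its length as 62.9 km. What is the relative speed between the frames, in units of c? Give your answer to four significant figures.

0.9370c

Length contraction gives γ = L₀/L = 180/62.9 = 2.8617.
β = √(1 − 1/γ²) = √0.87789 = 0.9370.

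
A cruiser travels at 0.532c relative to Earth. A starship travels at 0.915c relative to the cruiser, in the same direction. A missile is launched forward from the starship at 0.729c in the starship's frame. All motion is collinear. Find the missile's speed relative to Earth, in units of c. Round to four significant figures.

Apply u = (u'+v)/(1+u'v) twice. Missile in the cruiser frame: (0.729+0.915)/(1+0.729·0.915) = 1.644/1.667035 = 0.98618c.
That velocity, transformed to the rest frame of Earth: (0.98618+0.532)/(1+0.98618·0.532) = 1.51818/1.52464776 = 0.99576c.

0.9958c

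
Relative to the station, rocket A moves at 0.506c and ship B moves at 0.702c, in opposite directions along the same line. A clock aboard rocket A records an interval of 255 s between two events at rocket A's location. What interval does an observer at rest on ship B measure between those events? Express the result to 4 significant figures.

562.6 s

Speed of rocket A in ship B's frame: u = (v_A + v_B)/(1 + v_A v_B/c²) = (0.506 + 0.702)/(1 + 0.506×0.702) = 1.208/1.355212 = 0.89137; |u| = 0.89137c.
γ for this relative speed: γ = 1/√(1 − 0.79454) = 2.2062.
The clock on rocket A records proper time, so ship B measures Δt = γΔτ = 2.2062 × 255 = 562.6 s.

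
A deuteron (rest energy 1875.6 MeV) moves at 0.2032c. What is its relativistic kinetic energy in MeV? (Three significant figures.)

40.0 MeV

Lorentz factor: γ = (1 − 0.04129024)^(−1/2) = 1.021307.
Kinetic energy: K = (γ − 1)mc² = (1.021307 − 1) × 1875.6 MeV = 0.021307 × 1875.6 = 40.0 MeV.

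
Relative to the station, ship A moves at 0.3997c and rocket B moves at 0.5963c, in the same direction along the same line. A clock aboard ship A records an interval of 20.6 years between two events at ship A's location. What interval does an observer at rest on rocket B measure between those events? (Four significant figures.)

The velocity of ship A relative to rocket B is (0.3997 − 0.5963)c / (1 − 0.3997×0.5963) = −0.25812c; relative speed 0.25812c.
At |u| = 0.25812c, γ = (1 − 0.0666259)^(−1/2) = 1.0351.
The clock on ship A records proper time, so rocket B measures Δt = γΔτ = 1.0351 × 20.6 = 21.32 years.

21.32 years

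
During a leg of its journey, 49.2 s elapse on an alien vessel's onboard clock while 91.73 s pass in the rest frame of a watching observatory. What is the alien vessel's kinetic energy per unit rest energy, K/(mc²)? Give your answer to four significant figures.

0.8644

The time-dilation ratio gives γ = 91.73/49.2 = 1.86443.
K/(mc²) = γ − 1 = 1.86443 − 1 = 0.8644.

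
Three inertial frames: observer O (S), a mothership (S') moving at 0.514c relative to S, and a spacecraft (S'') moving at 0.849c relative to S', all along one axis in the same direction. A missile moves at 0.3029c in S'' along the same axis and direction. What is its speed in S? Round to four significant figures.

0.9723c

First combine the missile and spacecraft (S''→S'): u₁ = (0.3029 + 0.849)/(1 + 0.3029×0.849) = 1.1519/1.2571621 = 0.91627.
Then combine with the mothership (S'→S): u = (0.91627 + 0.514)/(1 + 0.91627×0.514) = 1.43027/1.47096278 = 0.97234.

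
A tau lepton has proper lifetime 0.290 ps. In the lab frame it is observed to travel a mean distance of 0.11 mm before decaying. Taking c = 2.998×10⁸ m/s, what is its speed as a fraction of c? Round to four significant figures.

0.7845c

Let x = d/(cτ) = 1.100×10^-4 m / (2.998×10⁸ m/s × 2.900×10^-13 s) = 1.2652. Since d = βγcτ, x = βγ = β/√(1−β²).
Solving: β² = x²/(1+x²) = 1.60073/2.60073 = 0.615493, so β = 0.7845.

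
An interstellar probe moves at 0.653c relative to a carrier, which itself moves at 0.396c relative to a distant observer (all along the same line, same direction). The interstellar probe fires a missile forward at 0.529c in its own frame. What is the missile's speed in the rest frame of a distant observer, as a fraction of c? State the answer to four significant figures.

Apply u = (u'+v)/(1+u'v) twice. Missile in the carrier frame: (0.529+0.653)/(1+0.529·0.653) = 1.182/1.345437 = 0.87852c.
That velocity, transformed to the rest frame of a distant observer: (0.87852+0.396)/(1+0.87852·0.396) = 1.27452/1.34789392 = 0.94556c.

0.9456c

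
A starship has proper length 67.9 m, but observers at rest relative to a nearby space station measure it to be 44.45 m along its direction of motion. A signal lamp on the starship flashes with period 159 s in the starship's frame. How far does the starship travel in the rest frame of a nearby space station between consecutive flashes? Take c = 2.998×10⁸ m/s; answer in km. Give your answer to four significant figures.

Length contraction gives γ = L₀/L = 67.9/44.45 = 1.52756.
β = √(1 − 1/γ²) = 0.75594. Lab-frame period = γτ = 1.52756×159 s = 242.88 s. Distance = βc × γτ = 0.75594 × 2.998×10⁸ m/s × 242.88 s = 5.5044×10^10 m = 5.504×10^7 km.

5.504×10^7 km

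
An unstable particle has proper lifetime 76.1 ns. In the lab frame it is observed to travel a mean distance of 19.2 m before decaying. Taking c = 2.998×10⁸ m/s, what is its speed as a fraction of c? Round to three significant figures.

0.644c

Let x = d/(cτ) = 19.20 m / (2.998×10⁸ m/s × 7.610×10^-8 s) = 0.84156. Since d = βγcτ, x = βγ = β/√(1−β²).
Solving: β² = x²/(1+x²) = 0.708223/1.708223 = 0.414596, so β = 0.644.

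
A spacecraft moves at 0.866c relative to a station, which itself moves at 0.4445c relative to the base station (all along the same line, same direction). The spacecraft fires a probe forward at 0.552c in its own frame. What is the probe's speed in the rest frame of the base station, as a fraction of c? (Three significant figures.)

Compose velocities in two stages. Stage 1 (into S'): u₁ = (0.552+0.866)/(1+0.552×0.866) = 0.95938.
Stage 2 (into S): u = (0.95938+0.4445)/(1+0.95938×0.4445) = 0.98418, so the speed is 0.984c.

0.984c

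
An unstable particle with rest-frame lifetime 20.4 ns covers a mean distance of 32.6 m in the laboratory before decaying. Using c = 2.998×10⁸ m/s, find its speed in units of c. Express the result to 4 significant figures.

0.9829c

Lab distance = (lab lifetime)·v = γτ·βc, so βγ = d/(cτ) = 32.60/(2.998×10⁸ × 2.040×10^-8) = 5.3304.
With βγ = 5.3304: γ² = 1 + (βγ)² = 29.4132, and β = (βγ)/γ = 5.3304/5.42339 = 0.9829.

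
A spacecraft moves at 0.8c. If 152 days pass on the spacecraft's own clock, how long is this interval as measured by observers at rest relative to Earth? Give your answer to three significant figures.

Lorentz factor: γ = (1 − 0.64)^(−1/2) = 1.6667.
Time dilation: Δt = γ·Δτ = 1.6667 × 152 = 253 days.

253 days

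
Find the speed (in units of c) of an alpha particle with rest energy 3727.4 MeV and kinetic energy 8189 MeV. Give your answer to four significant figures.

K = (γ−1)mc², so γ = 1 + 8189/3727.4 = 3.197.
Then v/c = √(1 − γ⁻²) = √(1 − 0.0978396) = √0.9021604 = 0.9498.

0.9498c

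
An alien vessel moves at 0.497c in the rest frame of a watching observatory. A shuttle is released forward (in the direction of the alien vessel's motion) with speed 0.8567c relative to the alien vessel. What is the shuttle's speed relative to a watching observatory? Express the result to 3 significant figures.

0.949c

In units of c, u = (u' + v)/(1 + u'v) with u' = 0.8567 and v = 0.497.
Numerator: 0.8567 + 0.497 = 1.3537. Denominator: 1 + (0.8567)(0.497) = 1.4257799.
u = 1.3537/1.4257799 = 0.94945, so the speed is 0.949c.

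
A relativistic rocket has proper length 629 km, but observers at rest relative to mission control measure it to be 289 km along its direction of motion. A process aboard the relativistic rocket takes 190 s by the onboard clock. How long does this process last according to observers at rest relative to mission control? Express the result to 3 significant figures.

414 s

γ = L₀/L = 629/289 = 2.17647.
The same γ dilates the second interval: 2.17647 × 190 s = 414 s.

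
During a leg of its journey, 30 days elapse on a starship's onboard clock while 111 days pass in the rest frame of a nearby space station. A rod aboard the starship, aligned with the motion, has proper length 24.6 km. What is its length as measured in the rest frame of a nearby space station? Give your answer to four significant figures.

6.649 km

γ = Δt/Δτ = 111/30 = 3.7.
The rod contracts by the same γ: 24.6 km / 3.7 = 6.649 km.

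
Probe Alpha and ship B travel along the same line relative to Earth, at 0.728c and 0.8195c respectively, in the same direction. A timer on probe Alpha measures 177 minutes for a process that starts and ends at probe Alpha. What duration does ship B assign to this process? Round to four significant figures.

Transform probe Alpha's velocity into ship B's frame: (0.728 − 0.8195)/(1 − 0.728·0.8195) = −0.0915/0.403404, so the relative speed is 0.22682c.
γ for this relative speed: γ = 1/√(1 − 0.0514473) = 1.0268.
Probe Alpha's interval is proper; time dilation gives Δt_B = γΔτ = 1.0268 × 177 minutes = 181.7 minutes.

181.7 minutes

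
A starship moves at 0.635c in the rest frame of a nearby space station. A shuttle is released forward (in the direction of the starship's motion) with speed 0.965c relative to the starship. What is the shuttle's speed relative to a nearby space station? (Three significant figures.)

0.992c

Relativistic velocity addition: u = (u' + v)/(1 + u'v/c²), with u' = 0.965c and v = 0.635c.
Numerator: 0.965 + 0.635 = 1.6. Denominator: 1 + (0.965)(0.635) = 1.612775.
u = 1.6/1.612775 = 0.99208, so the speed is 0.992c.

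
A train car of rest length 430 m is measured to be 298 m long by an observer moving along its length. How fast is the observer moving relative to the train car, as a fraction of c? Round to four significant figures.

0.7209c

Length contraction gives γ = L₀/L = 430/298 = 1.443.
β = √(1 − 1/γ²) = √0.51975 = 0.7209.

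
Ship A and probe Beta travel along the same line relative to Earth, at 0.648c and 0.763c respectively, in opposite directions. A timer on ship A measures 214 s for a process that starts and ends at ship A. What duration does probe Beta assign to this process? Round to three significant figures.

Speed of ship A in probe Beta's frame: u = (v_A + v_B)/(1 + v_A v_B/c²) = (0.648 + 0.763)/(1 + 0.648×0.763) = 1.411/1.494424 = 0.94418; |u| = 0.94418c.
γ for this relative speed: γ = 1/√(1 − 0.891476) = 3.0355.
Ship A's interval is proper; time dilation gives Δt_B = γΔτ = 3.0355 × 214 s = 650 s.

650 s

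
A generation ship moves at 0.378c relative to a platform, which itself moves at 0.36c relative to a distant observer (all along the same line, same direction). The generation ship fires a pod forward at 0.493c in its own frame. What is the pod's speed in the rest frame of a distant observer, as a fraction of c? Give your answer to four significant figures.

0.8654c

First combine the pod and generation ship (S''→S'): u₁ = (0.493 + 0.378)/(1 + 0.493×0.378) = 0.871/1.186354 = 0.73418.
Then combine with the platform (S'→S): u = (0.73418 + 0.36)/(1 + 0.73418×0.36) = 1.09418/1.2643048 = 0.86544.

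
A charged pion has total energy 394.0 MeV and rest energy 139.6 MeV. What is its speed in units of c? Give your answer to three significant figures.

γ = E/(mc²) = 394.0/139.6 = 2.8223.
β = √(1 − 1/γ²) = √(1 − 0.125543) = √0.874457 = 0.935.

0.935c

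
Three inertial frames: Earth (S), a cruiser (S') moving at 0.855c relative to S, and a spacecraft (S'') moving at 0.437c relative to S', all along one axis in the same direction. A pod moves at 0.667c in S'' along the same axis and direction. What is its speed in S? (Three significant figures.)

Apply u = (u'+v)/(1+u'v) twice. Pod in the cruiser frame: (0.667+0.437)/(1+0.667·0.437) = 1.104/1.291479 = 0.85483c.
That velocity, transformed to the rest frame of Earth: (0.85483+0.855)/(1+0.85483·0.855) = 1.70983/1.73087965 = 0.98784c.

0.988c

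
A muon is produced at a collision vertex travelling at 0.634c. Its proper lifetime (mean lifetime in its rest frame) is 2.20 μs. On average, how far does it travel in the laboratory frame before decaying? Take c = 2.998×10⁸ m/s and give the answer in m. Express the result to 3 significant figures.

With β = 0.634, γ = 1/√(1 − 0.634²) = 1/√0.598044 = 1.2931.
Lab-frame lifetime: Δt = γτ = 1.2931 × 2.20 μs = 2.8448 μs.
Distance: d = vΔt = 0.634 × 2.998×10⁸ m/s × 2.8448×10^-6 s = 541 m.

541 m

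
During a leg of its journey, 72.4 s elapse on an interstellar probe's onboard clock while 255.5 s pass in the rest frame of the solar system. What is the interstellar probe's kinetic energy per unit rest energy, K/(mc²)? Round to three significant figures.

2.53

γ = Δt/Δτ = 255.5/72.4 = 3.52901.
K/(mc²) = γ − 1 = 3.52901 − 1 = 2.53.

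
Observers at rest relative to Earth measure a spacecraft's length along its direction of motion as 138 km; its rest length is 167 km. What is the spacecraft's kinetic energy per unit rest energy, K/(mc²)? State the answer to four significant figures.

0.2101

Length contraction gives γ = L₀/L = 167/138 = 1.21014.
K/(mc²) = γ − 1 = 1.21014 − 1 = 0.2101.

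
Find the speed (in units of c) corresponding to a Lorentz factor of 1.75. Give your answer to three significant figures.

β = √(1 − 1/γ²) = √(1 − 1/3.0625) = √0.673469 = 0.821.

0.821c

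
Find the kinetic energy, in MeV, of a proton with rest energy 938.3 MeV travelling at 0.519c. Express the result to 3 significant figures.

159 MeV

With β = 0.519, γ = 1/√(1 − 0.519²) = 1/√0.730639 = 1.1699.
Kinetic energy: K = (γ − 1)mc² = (1.1699 − 1) × 938.3 MeV = 0.1699 × 938.3 = 159 MeV.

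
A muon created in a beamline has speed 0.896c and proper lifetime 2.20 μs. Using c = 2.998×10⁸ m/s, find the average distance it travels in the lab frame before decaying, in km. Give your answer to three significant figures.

γ = 1/√(1 − β²) = 1/√(1 − 0.802816) = 1/√0.197184 = 1/0.444054 = 2.252.
Lab-frame lifetime: Δt = γτ = 2.252 × 2.20 μs = 4.9544 μs.
Distance: d = vΔt = 0.896 × 2.998×10⁸ m/s × 4.9544×10^-6 s = 1330 m = 1.33 km.

1.33 km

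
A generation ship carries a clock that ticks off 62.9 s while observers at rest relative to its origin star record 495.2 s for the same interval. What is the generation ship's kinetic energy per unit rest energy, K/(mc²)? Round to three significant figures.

γ = Δt/Δτ = 495.2/62.9 = 7.87281.
K/(mc²) = γ − 1 = 7.87281 − 1 = 6.87.

6.87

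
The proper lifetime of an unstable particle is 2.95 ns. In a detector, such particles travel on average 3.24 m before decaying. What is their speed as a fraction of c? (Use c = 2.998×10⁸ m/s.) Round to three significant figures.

Let x = d/(cτ) = 3.240 m / (2.998×10⁸ m/s × 2.950×10^-9 s) = 3.6635. Since d = βγcτ, x = βγ = β/√(1−β²).
Solving: β² = x²/(1+x²) = 13.4212/14.4212 = 0.930658, so β = 0.965.

0.965c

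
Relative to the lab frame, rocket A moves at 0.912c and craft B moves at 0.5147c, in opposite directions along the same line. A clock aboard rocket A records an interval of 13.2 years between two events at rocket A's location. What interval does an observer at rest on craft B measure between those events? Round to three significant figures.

Transform rocket A's velocity into craft B's frame: (0.912 + 0.5147)/(1 + 0.912·0.5147) = 1.4267/1.4694064, so the relative speed is 0.97094c.
γ for this relative speed: γ = 1/√(1 − 0.942724) = 4.1784.
The clock on rocket A records proper time, so craft B measures Δt = γΔτ = 4.1784 × 13.2 = 55.2 years.

55.2 years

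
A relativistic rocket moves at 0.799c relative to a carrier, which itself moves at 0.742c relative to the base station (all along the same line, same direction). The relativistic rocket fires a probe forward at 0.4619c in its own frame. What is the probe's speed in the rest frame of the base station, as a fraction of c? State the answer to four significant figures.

0.9879c

First combine the probe and relativistic rocket (S''→S'): u₁ = (0.4619 + 0.799)/(1 + 0.4619×0.799) = 1.2609/1.3690581 = 0.921.
Then combine with the carrier (S'→S): u = (0.921 + 0.742)/(1 + 0.921×0.742) = 1.663/1.683382 = 0.98789.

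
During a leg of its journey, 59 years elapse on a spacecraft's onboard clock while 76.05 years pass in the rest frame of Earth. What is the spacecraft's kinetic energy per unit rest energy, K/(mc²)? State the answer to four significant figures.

The time-dilation ratio gives γ = 76.05/59 = 1.28898.
Since K = (γ−1)mc², K/(mc²) = 1.28898 − 1 = 0.2890.

0.2890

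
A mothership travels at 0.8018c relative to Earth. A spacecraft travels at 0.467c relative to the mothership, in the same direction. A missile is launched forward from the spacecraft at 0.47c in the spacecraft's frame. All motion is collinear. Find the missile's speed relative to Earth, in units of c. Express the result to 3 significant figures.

Compose velocities in two stages. Stage 1 (into S'): u₁ = (0.47+0.467)/(1+0.47×0.467) = 0.76835.
Stage 2 (into S): u = (0.76835+0.8018)/(1+0.76835×0.8018) = 0.97159, so the speed is 0.972c.

0.972c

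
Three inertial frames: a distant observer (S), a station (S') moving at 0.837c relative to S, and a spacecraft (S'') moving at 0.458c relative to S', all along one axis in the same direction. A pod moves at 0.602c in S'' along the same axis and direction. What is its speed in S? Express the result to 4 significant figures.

0.9837c

Apply u = (u'+v)/(1+u'v) twice. Pod in the station frame: (0.602+0.458)/(1+0.602·0.458) = 1.06/1.275716 = 0.83091c.
That velocity, transformed to the rest frame of a distant observer: (0.83091+0.837)/(1+0.83091·0.837) = 1.66791/1.69547167 = 0.98374c.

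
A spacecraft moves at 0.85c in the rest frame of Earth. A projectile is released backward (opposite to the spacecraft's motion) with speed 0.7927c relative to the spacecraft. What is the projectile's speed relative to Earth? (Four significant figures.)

Relativistic velocity addition: u = (u' + v)/(1 + u'v/c²), with u' = −0.7927c and v = 0.85c.
Numerator: −0.7927 + 0.85 = 0.0573. Denominator: 1 + (−0.7927)(0.85) = 0.326205.
u = 0.0573/0.326205 = 0.17566, so the speed is 0.1757c.

0.1757c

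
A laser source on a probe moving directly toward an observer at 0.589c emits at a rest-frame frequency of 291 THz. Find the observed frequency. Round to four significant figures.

572.2 THz

Relativistic Doppler (source moving toward): f_obs = f_src · √((1+β)/(1−β)).
With β = 0.589: factor = √(1.589/0.411) = 1.9663.
f_obs = 291 × 1.9663 = 572.2 THz.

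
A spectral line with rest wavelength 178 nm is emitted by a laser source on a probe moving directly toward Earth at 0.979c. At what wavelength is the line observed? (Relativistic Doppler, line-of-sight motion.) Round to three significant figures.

18.3 nm

Relativistic Doppler for wavelength: λ_obs = λ_src · √((1−β)/(1+β)).
With β = 0.979: factor = √(0.021/1.979) = 0.10301.
λ_obs = 178 × 0.10301 = 18.3 nm.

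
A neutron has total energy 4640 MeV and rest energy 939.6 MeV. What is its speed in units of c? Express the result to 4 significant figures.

0.9793c

γ = E/(mc²) = 4640/939.6 = 4.9383.
β = √(1 − 1/γ²) = √(1 − 0.0410058) = √0.9589942 = 0.9793.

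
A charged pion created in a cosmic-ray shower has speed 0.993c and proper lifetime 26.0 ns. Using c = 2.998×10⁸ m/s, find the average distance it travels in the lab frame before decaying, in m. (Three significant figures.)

γ = 1/√(1 − β²) = 1/√(1 − 0.986049) = 1/√0.013951 = 1/0.118114 = 8.4664.
Lab-frame lifetime: Δt = γτ = 8.4664 × 26.0 ns = 220.13 ns.
Distance: d = vΔt = 0.993 × 2.998×10⁸ m/s × 2.2013×10^-7 s = 65.5 m.

65.5 m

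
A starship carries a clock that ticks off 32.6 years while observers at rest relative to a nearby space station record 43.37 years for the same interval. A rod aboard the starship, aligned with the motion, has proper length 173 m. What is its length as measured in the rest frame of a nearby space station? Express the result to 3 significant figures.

130 m

γ = Δt/Δτ = 43.37/32.6 = 1.33037.
L = L₀/γ = 173/1.33037 = 130 m.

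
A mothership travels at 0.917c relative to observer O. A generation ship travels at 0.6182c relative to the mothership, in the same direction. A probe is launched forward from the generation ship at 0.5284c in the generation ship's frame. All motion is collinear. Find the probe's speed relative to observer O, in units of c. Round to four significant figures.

Compose velocities in two stages. Stage 1 (into S'): u₁ = (0.5284+0.6182)/(1+0.5284×0.6182) = 0.86428.
Stage 2 (into S): u = (0.86428+0.917)/(1+0.86428×0.917) = 0.99372, so the speed is 0.9937c.

0.9937c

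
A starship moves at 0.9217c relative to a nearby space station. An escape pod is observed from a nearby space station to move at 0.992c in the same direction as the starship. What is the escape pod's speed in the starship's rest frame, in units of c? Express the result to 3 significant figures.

0.821c

Transform to the starship's frame: u' = (u − v)/(1 − uv/c²).
u' = (0.992 − 0.9217)/(1 − 0.992×0.9217) = 0.0703/0.0856736 = 0.82056.
Speed in the starship's frame: 0.821c (in the same direction).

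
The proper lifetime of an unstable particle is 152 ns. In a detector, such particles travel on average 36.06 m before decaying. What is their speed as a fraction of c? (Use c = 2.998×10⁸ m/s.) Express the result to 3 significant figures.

Let x = d/(cτ) = 36.06 m / (2.998×10⁸ m/s × 1.520×10^-7 s) = 0.79132. Since d = βγcτ, x = βγ = β/√(1−β²).
Solving: β² = x²/(1+x²) = 0.626187/1.626187 = 0.385065, so β = 0.621.

0.621c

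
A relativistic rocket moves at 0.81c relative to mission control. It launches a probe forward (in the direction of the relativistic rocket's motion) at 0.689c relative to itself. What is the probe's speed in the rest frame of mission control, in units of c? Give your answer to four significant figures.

Relativistic velocity addition: u = (u' + v)/(1 + u'v/c²), with u' = 0.689c and v = 0.81c.
Numerator: 0.689 + 0.81 = 1.499. Denominator: 1 + (0.689)(0.81) = 1.55809.
u = 1.499/1.55809 = 0.96208, so the speed is 0.9621c.

0.9621c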